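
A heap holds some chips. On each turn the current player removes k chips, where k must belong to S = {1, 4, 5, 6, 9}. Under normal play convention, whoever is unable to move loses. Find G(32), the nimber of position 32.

0

G(0) = 0
G(1) = mex{0} = 1
G(2) = mex{1} = 0
G(3) = mex{0} = 1
G(4) = mex{1,0} = 2
G(5) = mex{2,1,0} = 3
G(6) = mex{3,0,1,0} = 2
G(7) = mex{2,1,0,1} = 3
G(8) = mex{3,2,1,0} = 4
G(9) = mex{4,3,2,1,0} = 5
G(10) = mex{5,2,3,2,1} = 0
G(11) = mex{0,3,2,3,0} = 1
G(12) = mex{1,4,3,2,1} = 0
G(13) = mex{0,5,4,3,2} = 1
G(14) = mex{1,0,5,4,3} = 2
G(15) = mex{2,1,0,5,2} = 3
G(16) = mex{3,0,1,0,3} = 2
G(17) = mex{2,1,0,1,4} = 3
G(18) = mex{3,2,1,0,5} = 4
G(19) = mex{4,3,2,1,0} = 5
G(20) = mex{5,2,3,2,1} = 0
G(21) = mex{0,3,2,3,0} = 1
G(22) = mex{1,4,3,2,1} = 0
G(23) = mex{0,5,4,3,2} = 1
G(24) = mex{1,0,5,4,3} = 2
G(25) = mex{2,1,0,5,2} = 3
G(26) = mex{3,0,1,0,3} = 2
G(27) = mex{2,1,0,1,4} = 3
G(28) = mex{3,2,1,0,5} = 4
G(29) = mex{4,3,2,1,0} = 5
G(30) = mex{5,2,3,2,1} = 0
G(31) = mex{0,3,2,3,0} = 1
G(32) = mex{1,4,3,2,1} = 0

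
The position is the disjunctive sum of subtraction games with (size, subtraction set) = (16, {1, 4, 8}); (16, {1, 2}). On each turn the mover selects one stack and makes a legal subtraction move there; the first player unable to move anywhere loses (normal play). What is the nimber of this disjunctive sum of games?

Stack A, S = {1, 4, 8}:
G(0) = 0
G(1) = mex{0} = 1
G(2) = mex{1} = 0
G(3) = mex{0} = 1
G(4) = mex{1,0} = 2
G(5) = mex{2,1} = 0
G(6) = mex{0,0} = 1
G(7) = mex{1,1} = 0
G(8) = mex{0,2,0} = 1
G(9) = mex{1,0,1} = 2
G(10) = mex{2,1,0} = 3
G(11) = mex{3,0,1} = 2
G(12) = mex{2,1,2} = 0
G(13) = mex{0,2,0} = 1
G(14) = mex{1,3,1} = 0
G(15) = mex{0,2,0} = 1
G(16) = mex{1,0,1} = 2
G_A(16) = 2.
Stack B, S = {1, 2}:
n :  0  1  2  3  4  5  6  7  8  9 10 11 12 13 14 15 16
G :  0  1  2  0  1  2  0  1  2  0  1  2  0  1  2  0  1
G_B(16) = 1.
Combined Grundy value = 2 ⊕ 1 = 3.

3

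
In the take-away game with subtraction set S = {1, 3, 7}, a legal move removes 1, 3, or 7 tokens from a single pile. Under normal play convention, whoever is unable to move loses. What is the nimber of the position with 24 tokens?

0

n :  0  1  2  3  4  5  6  7  8  9 10 11 12 13 14 15 16 17 18 19 20 21 22 23 24
G :  0  1  0  1  0  1  0  1  0  1  0  1  0  1  0  1  0  1  0  1  0  1  0  1  0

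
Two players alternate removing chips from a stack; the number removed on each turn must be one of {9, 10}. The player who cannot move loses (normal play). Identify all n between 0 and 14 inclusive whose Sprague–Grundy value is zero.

0, 1, 2, 3, 4, 5, 6, 7, 8

G(0) = 0
G(1) = mex{} = 0
G(2) = mex{} = 0
G(3) = mex{} = 0
G(4) = mex{} = 0
G(5) = mex{} = 0
G(6) = mex{} = 0
G(7) = mex{} = 0
G(8) = mex{} = 0
G(9) = mex{0} = 1
G(10) = mex{0,0} = 1
G(11) = mex{0,0} = 1
G(12) = mex{0,0} = 1
G(13) = mex{0,0} = 1
G(14) = mex{0,0} = 1
P-positions are exactly the n with G(n) = 0.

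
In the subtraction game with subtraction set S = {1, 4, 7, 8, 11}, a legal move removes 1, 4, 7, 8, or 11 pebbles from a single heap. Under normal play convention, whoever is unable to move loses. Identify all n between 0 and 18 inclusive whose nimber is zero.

0, 2, 5, 14, 17

G(0) = 0
G(1) = mex{0} = 1
G(2) = mex{1} = 0
G(3) = mex{0} = 1
G(4) = mex{1,0} = 2
G(5) = mex{2,1} = 0
G(6) = mex{0,0} = 1
G(7) = mex{1,1,0} = 2
G(8) = mex{2,2,1,0} = 3
G(9) = mex{3,0,0,1} = 2
G(10) = mex{2,1,1,0} = 3
G(11) = mex{3,2,2,1,0} = 4
G(12) = mex{4,3,0,2,1} = 5
G(13) = mex{5,2,1,0,0} = 3
G(14) = mex{3,3,2,1,1} = 0
G(15) = mex{0,4,3,2,2} = 1
G(16) = mex{1,5,2,3,0} = 4
G(17) = mex{4,3,3,2,1} = 0
G(18) = mex{0,0,4,3,2} = 1
P-positions are exactly the n with G(n) = 0.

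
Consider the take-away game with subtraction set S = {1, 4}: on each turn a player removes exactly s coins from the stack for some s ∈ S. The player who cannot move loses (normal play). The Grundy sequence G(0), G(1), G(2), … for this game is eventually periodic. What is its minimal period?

5

n :  0  1  2  3  4  5  6  7  8  9 10 11 12 13 14
G :  0  1  0  1  2  0  1  0  1  2  0  1  0  1  2
G(n+5) = G(n) holds for n = 0,…,3 (a full window of length max(S) = 4), so the sequence is purely periodic with period 5.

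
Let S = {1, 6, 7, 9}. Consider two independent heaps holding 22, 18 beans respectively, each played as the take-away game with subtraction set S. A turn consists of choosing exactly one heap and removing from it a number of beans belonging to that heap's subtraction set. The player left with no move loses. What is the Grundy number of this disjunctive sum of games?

All heaps use S = {1, 6, 7, 9}:
n :  0  1  2  3  4  5  6  7  8  9 10 11 12 13 14 15 16 17 18 19 20 21 22
G :  0  1  0  1  0  1  2  3  2  3  2  3  0  1  0  1  0  1  2  3  2  3  2
Heap A: G(22) = 2.
Heap B: G(18) = 2.
Combined Grundy value = 2 ⊕ 2 = 0.

0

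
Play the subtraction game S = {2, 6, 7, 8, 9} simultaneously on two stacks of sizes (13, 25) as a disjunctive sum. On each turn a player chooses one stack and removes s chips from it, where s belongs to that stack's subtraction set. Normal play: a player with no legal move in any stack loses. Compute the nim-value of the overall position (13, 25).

1

All stacks use S = {2, 6, 7, 8, 9}:
n :  0  1  2  3  4  5  6  7  8  9 10 11 12 13 14 15 16 17 18 19 20 21 22 23 24 25
G :  0  0  1  1  0  0  1  1  2  2  3  3  2  2  3  0  0  1  1  0  0  1  1  2  2  3
Stack A: G(13) = 2.
Stack B: G(25) = 3.
Combined Grundy value = 2 ⊕ 3 = 1.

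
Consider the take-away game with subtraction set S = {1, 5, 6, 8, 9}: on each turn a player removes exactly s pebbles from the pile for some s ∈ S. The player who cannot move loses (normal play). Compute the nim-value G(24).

2

G(0) = 0
G(1) = mex{0} = 1
G(2) = mex{1} = 0
G(3) = mex{0} = 1
G(4) = mex{1} = 0
G(5) = mex{0,0} = 1
G(6) = mex{1,1,0} = 2
G(7) = mex{2,0,1} = 3
G(8) = mex{3,1,0,0} = 2
G(9) = mex{2,0,1,1,0} = 3
G(10) = mex{3,1,0,0,1} = 2
G(11) = mex{2,2,1,1,0} = 3
G(12) = mex{3,3,2,0,1} = 4
G(13) = mex{4,2,3,1,0} = 5
G(14) = mex{5,3,2,2,1} = 0
G(15) = mex{0,2,3,3,2} = 1
G(16) = mex{1,3,2,2,3} = 0
G(17) = mex{0,4,3,3,2} = 1
G(18) = mex{1,5,4,2,3} = 0
G(19) = mex{0,0,5,3,2} = 1
G(20) = mex{1,1,0,4,3} = 2
G(21) = mex{2,0,1,5,4} = 3
G(22) = mex{3,1,0,0,5} = 2
G(23) = mex{2,0,1,1,0} = 3
G(24) = mex{3,1,0,0,1} = 2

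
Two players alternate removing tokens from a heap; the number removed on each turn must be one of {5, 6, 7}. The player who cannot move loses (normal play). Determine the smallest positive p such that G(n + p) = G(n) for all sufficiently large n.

n :  0  1  2  3  4  5  6  7  8  9 10 11 12 13 14 15 16 17 18 19 20 21 22 23 24 25
G :  0  0  0  0  0  1  1  1  1  1  2  2  0  0  0  0  0  1  1  1  1  1  2  2  0  0
G(n+12) = G(n) holds for n = 0,…,6 (a full window of length max(S) = 7), so the sequence is purely periodic with period 12.

12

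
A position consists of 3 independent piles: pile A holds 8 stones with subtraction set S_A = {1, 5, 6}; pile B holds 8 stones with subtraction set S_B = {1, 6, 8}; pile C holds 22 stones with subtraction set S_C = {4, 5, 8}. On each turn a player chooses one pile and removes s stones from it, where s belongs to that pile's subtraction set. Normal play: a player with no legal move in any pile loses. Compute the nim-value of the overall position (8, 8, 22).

Pile A, S = {1, 5, 6}:
G(0) = 0
G(1) = mex{0} = 1
G(2) = mex{1} = 0
G(3) = mex{0} = 1
G(4) = mex{1} = 0
G(5) = mex{0,0} = 1
G(6) = mex{1,1,0} = 2
G(7) = mex{2,0,1} = 3
G(8) = mex{3,1,0} = 2
G_A(8) = 2.
Pile B, S = {1, 6, 8}:
n : 0 1 2 3 4 5 6 7 8
G : 0 1 0 1 0 1 2 0 1
G_B(8) = 1.
Pile C, S = {4, 5, 8}:
n :  0  1  2  3  4  5  6  7  8  9 10 11 12 13 14 15 16 17 18 19 20 21 22
G :  0  0  0  0  1  1  1  1  2  2  2  2  0  0  0  0  1  1  1  1  2  2  2
G_C(22) = 2.
Combined Grundy value = 2 ⊕ 1 ⊕ 2 = 1.

1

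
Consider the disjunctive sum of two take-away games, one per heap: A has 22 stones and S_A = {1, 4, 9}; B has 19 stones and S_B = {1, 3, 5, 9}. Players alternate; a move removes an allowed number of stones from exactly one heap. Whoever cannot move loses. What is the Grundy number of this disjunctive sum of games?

1

Heap A, S = {1, 4, 9}:
G(0) = 0
G(1) = mex{0} = 1
G(2) = mex{1} = 0
G(3) = mex{0} = 1
G(4) = mex{1,0} = 2
G(5) = mex{2,1} = 0
G(6) = mex{0,0} = 1
G(7) = mex{1,1} = 0
G(8) = mex{0,2} = 1
G(9) = mex{1,0,0} = 2
G(10) = mex{2,1,1} = 0
G(11) = mex{0,0,0} = 1
G(12) = mex{1,1,1} = 0
G(13) = mex{0,2,2} = 1
G(14) = mex{1,0,0} = 2
G(15) = mex{2,1,1} = 0
G(16) = mex{0,0,0} = 1
G(17) = mex{1,1,1} = 0
G(18) = mex{0,2,2} = 1
G(19) = mex{1,0,0} = 2
G(20) = mex{2,1,1} = 0
G(21) = mex{0,0,0} = 1
G(22) = mex{1,1,1} = 0
G_A(22) = 0.
Heap B, S = {1, 3, 5, 9}:
G(0) = 0
G(1) = mex{0} = 1
G(2) = mex{1} = 0
G(3) = mex{0,0} = 1
G(4) = mex{1,1} = 0
G(5) = mex{0,0,0} = 1
G(6) = mex{1,1,1} = 0
G(7) = mex{0,0,0} = 1
G(8) = mex{1,1,1} = 0
G(9) = mex{0,0,0,0} = 1
G(10) = mex{1,1,1,1} = 0
G(11) = mex{0,0,0,0} = 1
G(12) = mex{1,1,1,1} = 0
G(13) = mex{0,0,0,0} = 1
G(14) = mex{1,1,1,1} = 0
G(15) = mex{0,0,0,0} = 1
G(16) = mex{1,1,1,1} = 0
G(17) = mex{0,0,0,0} = 1
G(18) = mex{1,1,1,1} = 0
G(19) = mex{0,0,0,0} = 1
G_B(19) = 1.
Combined Grundy value = 0 ⊕ 1 = 1.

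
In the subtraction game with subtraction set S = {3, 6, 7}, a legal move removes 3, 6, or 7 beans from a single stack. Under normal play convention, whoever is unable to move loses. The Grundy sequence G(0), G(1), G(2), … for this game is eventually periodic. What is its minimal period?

n :  0  1  2  3  4  5  6  7  8  9 10 11 12 13 14 15 16 17 18 19 20 21
G :  0  0  0  1  1  1  2  2  2  3  0  0  0  1  1  1  2  2  2  3  0  0
G(n+10) = G(n) holds for n = 0,…,6 (a full window of length max(S) = 7), so the sequence is purely periodic with period 10.

10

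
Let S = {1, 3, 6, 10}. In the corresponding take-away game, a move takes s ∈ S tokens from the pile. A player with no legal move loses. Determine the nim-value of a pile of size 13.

G(0) = 0
G(1) = mex{0} = 1
G(2) = mex{1} = 0
G(3) = mex{0,0} = 1
G(4) = mex{1,1} = 0
G(5) = mex{0,0} = 1
G(6) = mex{1,1,0} = 2
G(7) = mex{2,0,1} = 3
G(8) = mex{3,1,0} = 2
G(9) = mex{2,2,1} = 0
G(10) = mex{0,3,0,0} = 1
G(11) = mex{1,2,1,1} = 0
G(12) = mex{0,0,2,0} = 1
G(13) = mex{1,1,3,1} = 0

0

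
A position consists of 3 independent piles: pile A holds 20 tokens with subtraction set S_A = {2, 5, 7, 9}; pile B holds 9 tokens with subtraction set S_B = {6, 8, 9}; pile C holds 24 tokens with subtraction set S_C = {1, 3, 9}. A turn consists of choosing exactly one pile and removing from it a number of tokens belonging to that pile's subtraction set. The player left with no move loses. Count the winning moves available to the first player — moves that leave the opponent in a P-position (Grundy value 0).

1

Pile A, S = {2, 5, 7, 9}:
n :  0  1  2  3  4  5  6  7  8  9 10 11 12 13 14 15 16 17 18 19 20
G :  0  0  1  1  0  2  1  3  2  2  3  3  0  4  1  0  0  1  1  2  2
G_A(20) = 2.
Pile B, S = {6, 8, 9}:
n : 0 1 2 3 4 5 6 7 8 9
G : 0 0 0 0 0 0 1 1 1 1
G_B(9) = 1.
Pile C, S = {1, 3, 9}:
G(0) = 0
G(1) = mex{0} = 1
G(2) = mex{1} = 0
G(3) = mex{0,0} = 1
G(4) = mex{1,1} = 0
G(5) = mex{0,0} = 1
G(6) = mex{1,1} = 0
G(7) = mex{0,0} = 1
G(8) = mex{1,1} = 0
G(9) = mex{0,0,0} = 1
G(10) = mex{1,1,1} = 0
G(11) = mex{0,0,0} = 1
G(12) = mex{1,1,1} = 0
G(13) = mex{0,0,0} = 1
G(14) = mex{1,1,1} = 0
G(15) = mex{0,0,0} = 1
G(16) = mex{1,1,1} = 0
G(17) = mex{0,0,0} = 1
G(18) = mex{1,1,1} = 0
G(19) = mex{0,0,0} = 1
G(20) = mex{1,1,1} = 0
G(21) = mex{0,0,0} = 1
G(22) = mex{1,1,1} = 0
G(23) = mex{0,0,0} = 1
G(24) = mex{1,1,1} = 0
G_C(24) = 0.
Combined Grundy value = 2 ⊕ 1 ⊕ 0 = 3.
A winning move leaves total XOR = 0, i.e. changes one component's Grundy value g to g ⊕ X where X is the current total.
Pile A: need g' = 2⊕3 = 1. Options: 20−2→G=1, 20−5→G=0, 20−7→G=4, 20−9→G=3. Hits: 1.
Pile B: need g' = 1⊕3 = 2. Options: 9−6→G=0, 9−8→G=0, 9−9→G=0. Hits: 0.
Pile C: need g' = 0⊕3 = 3. Options: 24−1→G=1, 24−3→G=1, 24−9→G=1. Hits: 0.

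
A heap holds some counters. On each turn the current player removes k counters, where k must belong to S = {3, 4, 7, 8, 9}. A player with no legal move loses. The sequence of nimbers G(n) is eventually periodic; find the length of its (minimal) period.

12

n :  0  1  2  3  4  5  6  7  8  9 10 11 12 13 14 15 16 17 18 19 20 21 22 23 24 25
G :  0  0  0  1  1  1  2  2  2  3  3  3  0  0  0  1  1  1  2  2  2  3  3  3  0  0
G(n+12) = G(n) holds for n = 0,…,8 (a full window of length max(S) = 9), so the sequence is purely periodic with period 12.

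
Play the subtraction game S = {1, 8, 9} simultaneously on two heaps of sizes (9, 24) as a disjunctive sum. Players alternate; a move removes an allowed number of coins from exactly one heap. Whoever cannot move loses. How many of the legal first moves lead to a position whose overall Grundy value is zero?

2

All heaps use S = {1, 8, 9}:
G(0) = 0
G(1) = mex{0} = 1
G(2) = mex{1} = 0
G(3) = mex{0} = 1
G(4) = mex{1} = 0
G(5) = mex{0} = 1
G(6) = mex{1} = 0
G(7) = mex{0} = 1
G(8) = mex{1,0} = 2
G(9) = mex{2,1,0} = 3
G(10) = mex{3,0,1} = 2
G(11) = mex{2,1,0} = 3
G(12) = mex{3,0,1} = 2
G(13) = mex{2,1,0} = 3
G(14) = mex{3,0,1} = 2
G(15) = mex{2,1,0} = 3
G(16) = mex{3,2,1} = 0
G(17) = mex{0,3,2} = 1
G(18) = mex{1,2,3} = 0
G(19) = mex{0,3,2} = 1
G(20) = mex{1,2,3} = 0
G(21) = mex{0,3,2} = 1
G(22) = mex{1,2,3} = 0
G(23) = mex{0,3,2} = 1
G(24) = mex{1,0,3} = 2
Heap A: G(9) = 3.
Heap B: G(24) = 2.
Combined Grundy value = 3 ⊕ 2 = 1.
A winning move leaves total XOR = 0, i.e. changes one component's Grundy value g to g ⊕ X where X is the current total.
Heap A: need g' = 3⊕1 = 2. Options: 9−1→G=2, 9−8→G=1, 9−9→G=0. Hits: 1.
Heap B: need g' = 2⊕1 = 3. Options: 24−1→G=1, 24−8→G=0, 24−9→G=3. Hits: 1.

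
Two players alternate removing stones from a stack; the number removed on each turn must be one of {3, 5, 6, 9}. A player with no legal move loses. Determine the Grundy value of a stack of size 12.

G(0) = 0
G(1) = mex{} = 0
G(2) = mex{} = 0
G(3) = mex{0} = 1
G(4) = mex{0} = 1
G(5) = mex{0,0} = 1
G(6) = mex{1,0,0} = 2
G(7) = mex{1,0,0} = 2
G(8) = mex{1,1,0} = 2
G(9) = mex{2,1,1,0} = 3
G(10) = mex{2,1,1,0} = 3
G(11) = mex{2,2,1,0} = 3
G(12) = mex{3,2,2,1} = 0

0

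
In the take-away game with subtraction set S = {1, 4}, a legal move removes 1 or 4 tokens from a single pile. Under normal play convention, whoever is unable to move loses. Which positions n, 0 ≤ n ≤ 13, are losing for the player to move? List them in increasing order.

0, 2, 5, 7, 10, 12

n :  0  1  2  3  4  5  6  7  8  9 10 11 12 13
G :  0  1  0  1  2  0  1  0  1  2  0  1  0  1
P-positions are exactly the n with G(n) = 0.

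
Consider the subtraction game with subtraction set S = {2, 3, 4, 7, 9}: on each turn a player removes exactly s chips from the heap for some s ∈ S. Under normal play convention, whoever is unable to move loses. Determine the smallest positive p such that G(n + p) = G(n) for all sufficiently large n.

11

n :  0  1  2  3  4  5  6  7  8  9 10 11 12 13 14 15 16 17 18 19 20 21 22 23
G :  0  0  1  1  2  2  0  3  1  4  2  0  0  1  1  2  2  0  3  1  4  2  0  0
G(n+11) = G(n) holds for n = 0,…,8 (a full window of length max(S) = 9), so the sequence is purely periodic with period 11.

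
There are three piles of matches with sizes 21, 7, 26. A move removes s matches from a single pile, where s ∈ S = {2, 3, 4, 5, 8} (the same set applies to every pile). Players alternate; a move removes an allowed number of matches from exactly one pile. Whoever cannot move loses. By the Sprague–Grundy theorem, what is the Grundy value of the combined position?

4

All piles use S = {2, 3, 4, 5, 8}:
n :  0  1  2  3  4  5  6  7  8  9 10 11 12 13 14 15 16 17 18 19 20 21 22 23 24 25 26
G :  0  0  1  1  2  2  3  0  4  1  5  2  3  0  0  1  1  2  2  3  0  4  1  5  2  3  0
Pile A: G(21) = 4.
Pile B: G(7) = 0.
Pile C: G(26) = 0.
Combined Grundy value = 4 ⊕ 0 ⊕ 0 = 4.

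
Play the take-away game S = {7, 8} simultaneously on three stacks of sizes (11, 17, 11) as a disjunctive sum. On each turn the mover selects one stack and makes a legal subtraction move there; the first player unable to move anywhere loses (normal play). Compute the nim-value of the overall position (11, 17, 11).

0

All stacks use S = {7, 8}:
G(0) = 0
G(1) = mex{} = 0
G(2) = mex{} = 0
G(3) = mex{} = 0
G(4) = mex{} = 0
G(5) = mex{} = 0
G(6) = mex{} = 0
G(7) = mex{0} = 1
G(8) = mex{0,0} = 1
G(9) = mex{0,0} = 1
G(10) = mex{0,0} = 1
G(11) = mex{0,0} = 1
G(12) = mex{0,0} = 1
G(13) = mex{0,0} = 1
G(14) = mex{1,0} = 2
G(15) = mex{1,1} = 0
G(16) = mex{1,1} = 0
G(17) = mex{1,1} = 0
Stack A: G(11) = 1.
Stack B: G(17) = 0.
Stack C: G(11) = 1.
Combined Grundy value = 1 ⊕ 0 ⊕ 1 = 0.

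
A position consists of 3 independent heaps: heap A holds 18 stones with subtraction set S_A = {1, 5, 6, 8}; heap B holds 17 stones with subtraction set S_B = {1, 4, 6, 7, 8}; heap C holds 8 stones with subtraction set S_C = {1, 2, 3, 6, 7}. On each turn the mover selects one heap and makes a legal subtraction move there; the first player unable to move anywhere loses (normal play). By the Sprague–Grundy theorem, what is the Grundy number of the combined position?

Heap A, S = {1, 5, 6, 8}:
G(0) = 0
G(1) = mex{0} = 1
G(2) = mex{1} = 0
G(3) = mex{0} = 1
G(4) = mex{1} = 0
G(5) = mex{0,0} = 1
G(6) = mex{1,1,0} = 2
G(7) = mex{2,0,1} = 3
G(8) = mex{3,1,0,0} = 2
G(9) = mex{2,0,1,1} = 3
G(10) = mex{3,1,0,0} = 2
G(11) = mex{2,2,1,1} = 0
G(12) = mex{0,3,2,0} = 1
G(13) = mex{1,2,3,1} = 0
G(14) = mex{0,3,2,2} = 1
G(15) = mex{1,2,3,3} = 0
G(16) = mex{0,0,2,2} = 1
G(17) = mex{1,1,0,3} = 2
G(18) = mex{2,0,1,2} = 3
G_A(18) = 3.
Heap B, S = {1, 4, 6, 7, 8}:
n :  0  1  2  3  4  5  6  7  8  9 10 11 12 13 14 15 16 17
G :  0  1  0  1  2  0  1  2  3  2  3  4  5  3  0  1  0  1
G_B(17) = 1.
Heap C, S = {1, 2, 3, 6, 7}:
n : 0 1 2 3 4 5 6 7 8
G : 0 1 2 3 0 1 2 3 0
G_C(8) = 0.
Combined Grundy value = 3 ⊕ 1 ⊕ 0 = 2.

2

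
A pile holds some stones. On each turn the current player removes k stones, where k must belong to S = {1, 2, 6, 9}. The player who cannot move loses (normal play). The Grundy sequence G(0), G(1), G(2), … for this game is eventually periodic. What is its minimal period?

G(0) = 0
G(1) = mex{0} = 1
G(2) = mex{1,0} = 2
G(3) = mex{2,1} = 0
G(4) = mex{0,2} = 1
G(5) = mex{1,0} = 2
G(6) = mex{2,1,0} = 3
G(7) = mex{3,2,1} = 0
G(8) = mex{0,3,2} = 1
G(9) = mex{1,0,0,0} = 2
G(10) = mex{2,1,1,1} = 0
G(11) = mex{0,2,2,2} = 1
G(12) = mex{1,0,3,0} = 2
G(13) = mex{2,1,0,1} = 3
G(14) = mex{3,2,1,2} = 0
G(15) = mex{0,3,2,3} = 1
G(16) = mex{1,0,0,0} = 2
G(17) = mex{2,1,1,1} = 0
G(n+7) = G(n) holds for n = 0,…,8 (a full window of length max(S) = 9), so the sequence is purely periodic with period 7.

7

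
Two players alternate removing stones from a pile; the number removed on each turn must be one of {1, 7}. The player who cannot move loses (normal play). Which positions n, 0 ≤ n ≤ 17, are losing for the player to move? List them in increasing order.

0, 2, 4, 6, 8, 10, 12, 14, 16

G(0) = 0
G(1) = mex{0} = 1
G(2) = mex{1} = 0
G(3) = mex{0} = 1
G(4) = mex{1} = 0
G(5) = mex{0} = 1
G(6) = mex{1} = 0
G(7) = mex{0,0} = 1
G(8) = mex{1,1} = 0
G(9) = mex{0,0} = 1
G(10) = mex{1,1} = 0
G(11) = mex{0,0} = 1
G(12) = mex{1,1} = 0
G(13) = mex{0,0} = 1
G(14) = mex{1,1} = 0
G(15) = mex{0,0} = 1
G(16) = mex{1,1} = 0
G(17) = mex{0,0} = 1
P-positions are exactly the n with G(n) = 0.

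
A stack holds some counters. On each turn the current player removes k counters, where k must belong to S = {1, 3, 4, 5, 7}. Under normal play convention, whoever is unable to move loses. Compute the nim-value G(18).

0

n :  0  1  2  3  4  5  6  7  8  9 10 11 12 13 14 15 16 17 18
G :  0  1  0  1  2  3  2  3  0  1  0  1  2  3  2  3  0  1  0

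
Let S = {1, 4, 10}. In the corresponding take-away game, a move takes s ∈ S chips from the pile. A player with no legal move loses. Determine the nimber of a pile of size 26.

G(0) = 0
G(1) = mex{0} = 1
G(2) = mex{1} = 0
G(3) = mex{0} = 1
G(4) = mex{1,0} = 2
G(5) = mex{2,1} = 0
G(6) = mex{0,0} = 1
G(7) = mex{1,1} = 0
G(8) = mex{0,2} = 1
G(9) = mex{1,0} = 2
G(10) = mex{2,1,0} = 3
G(11) = mex{3,0,1} = 2
G(12) = mex{2,1,0} = 3
G(13) = mex{3,2,1} = 0
G(14) = mex{0,3,2} = 1
G(15) = mex{1,2,0} = 3
G(16) = mex{3,3,1} = 0
G(17) = mex{0,0,0} = 1
G(18) = mex{1,1,1} = 0
G(19) = mex{0,3,2} = 1
G(20) = mex{1,0,3} = 2
G(21) = mex{2,1,2} = 0
G(22) = mex{0,0,3} = 1
G(23) = mex{1,1,0} = 2
G(24) = mex{2,2,1} = 0
G(25) = mex{0,0,3} = 1
G(26) = mex{1,1,0} = 2

2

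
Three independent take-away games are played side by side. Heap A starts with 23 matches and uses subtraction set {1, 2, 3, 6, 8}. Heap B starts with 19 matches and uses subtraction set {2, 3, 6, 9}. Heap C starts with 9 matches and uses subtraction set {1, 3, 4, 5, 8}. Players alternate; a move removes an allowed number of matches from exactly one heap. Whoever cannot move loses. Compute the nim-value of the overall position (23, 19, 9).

Heap A, S = {1, 2, 3, 6, 8}:
n :  0  1  2  3  4  5  6  7  8  9 10 11 12 13 14 15 16 17 18 19 20 21 22 23
G :  0  1  2  3  0  1  2  3  4  0  1  2  3  0  1  2  3  4  0  1  2  3  0  1
G_A(23) = 1.
Heap B, S = {2, 3, 6, 9}:
G(0) = 0
G(1) = mex{} = 0
G(2) = mex{0} = 1
G(3) = mex{0,0} = 1
G(4) = mex{1,0} = 2
G(5) = mex{1,1} = 0
G(6) = mex{2,1,0} = 3
G(7) = mex{0,2,0} = 1
G(8) = mex{3,0,1} = 2
G(9) = mex{1,3,1,0} = 2
G(10) = mex{2,1,2,0} = 3
G(11) = mex{2,2,0,1} = 3
G(12) = mex{3,2,3,1} = 0
G(13) = mex{3,3,1,2} = 0
G(14) = mex{0,3,2,0} = 1
G(15) = mex{0,0,2,3} = 1
G(16) = mex{1,0,3,1} = 2
G(17) = mex{1,1,3,2} = 0
G(18) = mex{2,1,0,2} = 3
G(19) = mex{0,2,0,3} = 1
G_B(19) = 1.
Heap C, S = {1, 3, 4, 5, 8}:
n : 0 1 2 3 4 5 6 7 8 9
G : 0 1 0 1 2 3 2 3 4 0
G_C(9) = 0.
Combined Grundy value = 1 ⊕ 1 ⊕ 0 = 0.

0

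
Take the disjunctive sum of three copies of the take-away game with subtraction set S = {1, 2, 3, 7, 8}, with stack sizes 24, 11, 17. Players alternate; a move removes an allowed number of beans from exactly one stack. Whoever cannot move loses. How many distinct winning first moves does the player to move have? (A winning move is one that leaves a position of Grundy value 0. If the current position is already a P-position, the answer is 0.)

1

All stacks use S = {1, 2, 3, 7, 8}:
n :  0  1  2  3  4  5  6  7  8  9 10 11 12 13 14 15 16 17 18 19 20 21 22 23 24
G :  0  1  2  3  0  1  2  3  4  0  1  2  3  0  1  2  3  4  0  1  2  3  0  1  2
Stack A: G(24) = 2.
Stack B: G(11) = 2.
Stack C: G(17) = 4.
Combined Grundy value = 2 ⊕ 2 ⊕ 4 = 4.
A winning move leaves total XOR = 0, i.e. changes one component's Grundy value g to g ⊕ X where X is the current total.
Stack A: need g' = 2⊕4 = 6. Options: 24−1→G=1, 24−2→G=0, 24−3→G=3, 24−7→G=4, 24−8→G=3. Hits: 0.
Stack B: need g' = 2⊕4 = 6. Options: 11−1→G=1, 11−2→G=0, 11−3→G=4, 11−7→G=0, 11−8→G=3. Hits: 0.
Stack C: need g' = 4⊕4 = 0. Options: 17−1→G=3, 17−2→G=2, 17−3→G=1, 17−7→G=1, 17−8→G=0. Hits: 1.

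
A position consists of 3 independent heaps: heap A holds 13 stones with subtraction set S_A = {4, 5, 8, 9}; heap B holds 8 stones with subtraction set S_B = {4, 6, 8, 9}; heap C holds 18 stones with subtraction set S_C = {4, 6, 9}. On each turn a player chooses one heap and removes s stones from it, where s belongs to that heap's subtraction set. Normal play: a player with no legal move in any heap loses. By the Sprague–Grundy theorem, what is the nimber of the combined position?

Heap A, S = {4, 5, 8, 9}:
n :  0  1  2  3  4  5  6  7  8  9 10 11 12 13
G :  0  0  0  0  1  1  1  1  2  2  2  2  3  0
G_A(13) = 0.
Heap B, S = {4, 6, 8, 9}:
G(0) = 0
G(1) = mex{} = 0
G(2) = mex{} = 0
G(3) = mex{} = 0
G(4) = mex{0} = 1
G(5) = mex{0} = 1
G(6) = mex{0,0} = 1
G(7) = mex{0,0} = 1
G(8) = mex{1,0,0} = 2
G_B(8) = 2.
Heap C, S = {4, 6, 9}:
G(0) = 0
G(1) = mex{} = 0
G(2) = mex{} = 0
G(3) = mex{} = 0
G(4) = mex{0} = 1
G(5) = mex{0} = 1
G(6) = mex{0,0} = 1
G(7) = mex{0,0} = 1
G(8) = mex{1,0} = 2
G(9) = mex{1,0,0} = 2
G(10) = mex{1,1,0} = 2
G(11) = mex{1,1,0} = 2
G(12) = mex{2,1,0} = 3
G(13) = mex{2,1,1} = 0
G(14) = mex{2,2,1} = 0
G(15) = mex{2,2,1} = 0
G(16) = mex{3,2,1} = 0
G(17) = mex{0,2,2} = 1
G(18) = mex{0,3,2} = 1
G_C(18) = 1.
Combined Grundy value = 0 ⊕ 2 ⊕ 1 = 3.

3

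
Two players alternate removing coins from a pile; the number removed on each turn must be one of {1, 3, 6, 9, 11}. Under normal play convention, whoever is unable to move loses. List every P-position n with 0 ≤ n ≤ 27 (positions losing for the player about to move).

0, 2, 4, 12, 14, 16, 24, 26

n :  0  1  2  3  4  5  6  7  8  9 10 11 12 13 14 15 16 17 18 19 20 21 22 23 24 25 26 27
G :  0  1  0  1  0  1  2  3  2  3  2  3  0  1  0  1  0  1  2  3  2  3  2  3  0  1  0  1
P-positions are exactly the n with G(n) = 0.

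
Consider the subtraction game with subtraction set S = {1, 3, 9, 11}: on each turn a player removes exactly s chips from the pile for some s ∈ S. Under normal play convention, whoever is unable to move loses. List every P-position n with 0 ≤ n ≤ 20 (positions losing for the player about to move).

0, 2, 4, 6, 8, 10, 12, 14, 16, 18, 20

n :  0  1  2  3  4  5  6  7  8  9 10 11 12 13 14 15 16 17 18 19 20
G :  0  1  0  1  0  1  0  1  0  1  0  1  0  1  0  1  0  1  0  1  0
P-positions are exactly the n with G(n) = 0.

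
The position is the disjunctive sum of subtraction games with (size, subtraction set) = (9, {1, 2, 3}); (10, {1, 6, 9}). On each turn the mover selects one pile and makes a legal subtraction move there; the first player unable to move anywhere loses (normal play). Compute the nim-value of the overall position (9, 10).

2

Pile A, S = {1, 2, 3}:
n : 0 1 2 3 4 5 6 7 8 9
G : 0 1 2 3 0 1 2 3 0 1
G_A(9) = 1.
Pile B, S = {1, 6, 9}:
n :  0  1  2  3  4  5  6  7  8  9 10
G :  0  1  0  1  0  1  2  0  1  2  3
G_B(10) = 3.
Combined Grundy value = 1 ⊕ 3 = 2.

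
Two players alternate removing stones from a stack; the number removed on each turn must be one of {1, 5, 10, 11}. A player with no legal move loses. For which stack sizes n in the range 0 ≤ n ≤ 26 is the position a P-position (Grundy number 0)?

G(0) = 0
G(1) = mex{0} = 1
G(2) = mex{1} = 0
G(3) = mex{0} = 1
G(4) = mex{1} = 0
G(5) = mex{0,0} = 1
G(6) = mex{1,1} = 0
G(7) = mex{0,0} = 1
G(8) = mex{1,1} = 0
G(9) = mex{0,0} = 1
G(10) = mex{1,1,0} = 2
G(11) = mex{2,0,1,0} = 3
G(12) = mex{3,1,0,1} = 2
G(13) = mex{2,0,1,0} = 3
G(14) = mex{3,1,0,1} = 2
G(15) = mex{2,2,1,0} = 3
G(16) = mex{3,3,0,1} = 2
G(17) = mex{2,2,1,0} = 3
G(18) = mex{3,3,0,1} = 2
G(19) = mex{2,2,1,0} = 3
G(20) = mex{3,3,2,1} = 0
G(21) = mex{0,2,3,2} = 1
G(22) = mex{1,3,2,3} = 0
G(23) = mex{0,2,3,2} = 1
G(24) = mex{1,3,2,3} = 0
G(25) = mex{0,0,3,2} = 1
G(26) = mex{1,1,2,3} = 0
P-positions are exactly the n with G(n) = 0.

0, 2, 4, 6, 8, 20, 22, 24, 26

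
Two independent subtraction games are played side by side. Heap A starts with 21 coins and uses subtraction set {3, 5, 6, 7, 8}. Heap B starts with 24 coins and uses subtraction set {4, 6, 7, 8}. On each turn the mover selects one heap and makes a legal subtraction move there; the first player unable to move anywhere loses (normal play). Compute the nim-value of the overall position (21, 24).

3

Heap A, S = {3, 5, 6, 7, 8}:
G(0) = 0
G(1) = mex{} = 0
G(2) = mex{} = 0
G(3) = mex{0} = 1
G(4) = mex{0} = 1
G(5) = mex{0,0} = 1
G(6) = mex{1,0,0} = 2
G(7) = mex{1,0,0,0} = 2
G(8) = mex{1,1,0,0,0} = 2
G(9) = mex{2,1,1,0,0} = 3
G(10) = mex{2,1,1,1,0} = 3
G(11) = mex{2,2,1,1,1} = 0
G(12) = mex{3,2,2,1,1} = 0
G(13) = mex{3,2,2,2,1} = 0
G(14) = mex{0,3,2,2,2} = 1
G(15) = mex{0,3,3,2,2} = 1
G(16) = mex{0,0,3,3,2} = 1
G(17) = mex{1,0,0,3,3} = 2
G(18) = mex{1,0,0,0,3} = 2
G(19) = mex{1,1,0,0,0} = 2
G(20) = mex{2,1,1,0,0} = 3
G(21) = mex{2,1,1,1,0} = 3
G_A(21) = 3.
Heap B, S = {4, 6, 7, 8}:
n :  0  1  2  3  4  5  6  7  8  9 10 11 12 13 14 15 16 17 18 19 20 21 22 23 24
G :  0  0  0  0  1  1  1  1  2  2  2  2  0  0  0  0  1  1  1  1  2  2  2  2  0
G_B(24) = 0.
Combined Grundy value = 3 ⊕ 0 = 3.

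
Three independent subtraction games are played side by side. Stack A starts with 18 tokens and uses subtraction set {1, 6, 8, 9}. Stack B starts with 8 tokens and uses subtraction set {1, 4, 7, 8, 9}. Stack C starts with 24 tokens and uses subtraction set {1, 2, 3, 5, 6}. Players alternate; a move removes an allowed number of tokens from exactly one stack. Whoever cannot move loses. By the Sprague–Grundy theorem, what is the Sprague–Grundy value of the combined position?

Stack A, S = {1, 6, 8, 9}:
G(0) = 0
G(1) = mex{0} = 1
G(2) = mex{1} = 0
G(3) = mex{0} = 1
G(4) = mex{1} = 0
G(5) = mex{0} = 1
G(6) = mex{1,0} = 2
G(7) = mex{2,1} = 0
G(8) = mex{0,0,0} = 1
G(9) = mex{1,1,1,0} = 2
G(10) = mex{2,0,0,1} = 3
G(11) = mex{3,1,1,0} = 2
G(12) = mex{2,2,0,1} = 3
G(13) = mex{3,0,1,0} = 2
G(14) = mex{2,1,2,1} = 0
G(15) = mex{0,2,0,2} = 1
G(16) = mex{1,3,1,0} = 2
G(17) = mex{2,2,2,1} = 0
G(18) = mex{0,3,3,2} = 1
G_A(18) = 1.
Stack B, S = {1, 4, 7, 8, 9}:
n : 0 1 2 3 4 5 6 7 8
G : 0 1 0 1 2 0 1 2 3
G_B(8) = 3.
Stack C, S = {1, 2, 3, 5, 6}:
n :  0  1  2  3  4  5  6  7  8  9 10 11 12 13 14 15 16 17 18 19 20 21 22 23 24
G :  0  1  2  3  0  1  2  3  0  1  2  3  0  1  2  3  0  1  2  3  0  1  2  3  0
G_C(24) = 0.
Combined Grundy value = 1 ⊕ 3 ⊕ 0 = 2.

2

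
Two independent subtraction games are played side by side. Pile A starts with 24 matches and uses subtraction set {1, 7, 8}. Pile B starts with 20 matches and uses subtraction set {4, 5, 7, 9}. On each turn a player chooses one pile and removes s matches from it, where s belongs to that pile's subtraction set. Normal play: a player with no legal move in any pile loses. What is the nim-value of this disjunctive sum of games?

Pile A, S = {1, 7, 8}:
n :  0  1  2  3  4  5  6  7  8  9 10 11 12 13 14 15 16 17 18 19 20 21 22 23 24
G :  0  1  0  1  0  1  0  1  2  3  2  3  2  3  2  0  1  0  1  0  1  0  1  2  3
G_A(24) = 3.
Pile B, S = {4, 5, 7, 9}:
n :  0  1  2  3  4  5  6  7  8  9 10 11 12 13 14 15 16 17 18 19 20
G :  0  0  0  0  1  1  1  1  2  2  2  2  3  0  0  0  0  1  1  1  1
G_B(20) = 1.
Combined Grundy value = 3 ⊕ 1 = 2.

2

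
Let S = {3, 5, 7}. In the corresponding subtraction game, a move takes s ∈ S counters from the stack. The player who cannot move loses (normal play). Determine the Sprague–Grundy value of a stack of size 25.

G(0) = 0
G(1) = mex{} = 0
G(2) = mex{} = 0
G(3) = mex{0} = 1
G(4) = mex{0} = 1
G(5) = mex{0,0} = 1
G(6) = mex{1,0} = 2
G(7) = mex{1,0,0} = 2
G(8) = mex{1,1,0} = 2
G(9) = mex{2,1,0} = 3
G(10) = mex{2,1,1} = 0
G(11) = mex{2,2,1} = 0
G(12) = mex{3,2,1} = 0
G(13) = mex{0,2,2} = 1
G(14) = mex{0,3,2} = 1
G(15) = mex{0,0,2} = 1
G(16) = mex{1,0,3} = 2
G(17) = mex{1,0,0} = 2
G(18) = mex{1,1,0} = 2
G(19) = mex{2,1,0} = 3
G(20) = mex{2,1,1} = 0
G(21) = mex{2,2,1} = 0
G(22) = mex{3,2,1} = 0
G(23) = mex{0,2,2} = 1
G(24) = mex{0,3,2} = 1
G(25) = mex{0,0,2} = 1

1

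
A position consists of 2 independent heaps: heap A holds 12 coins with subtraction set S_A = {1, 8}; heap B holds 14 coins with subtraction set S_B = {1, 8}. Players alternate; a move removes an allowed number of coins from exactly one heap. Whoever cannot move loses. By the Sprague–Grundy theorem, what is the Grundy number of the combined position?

Heap A, S = {1, 8}:
G(0) = 0
G(1) = mex{0} = 1
G(2) = mex{1} = 0
G(3) = mex{0} = 1
G(4) = mex{1} = 0
G(5) = mex{0} = 1
G(6) = mex{1} = 0
G(7) = mex{0} = 1
G(8) = mex{1,0} = 2
G(9) = mex{2,1} = 0
G(10) = mex{0,0} = 1
G(11) = mex{1,1} = 0
G(12) = mex{0,0} = 1
G_A(12) = 1.
Heap B, S = {1, 8}:
G(0) = 0
G(1) = mex{0} = 1
G(2) = mex{1} = 0
G(3) = mex{0} = 1
G(4) = mex{1} = 0
G(5) = mex{0} = 1
G(6) = mex{1} = 0
G(7) = mex{0} = 1
G(8) = mex{1,0} = 2
G(9) = mex{2,1} = 0
G(10) = mex{0,0} = 1
G(11) = mex{1,1} = 0
G(12) = mex{0,0} = 1
G(13) = mex{1,1} = 0
G(14) = mex{0,0} = 1
G_B(14) = 1.
Combined Grundy value = 1 ⊕ 1 = 0.

0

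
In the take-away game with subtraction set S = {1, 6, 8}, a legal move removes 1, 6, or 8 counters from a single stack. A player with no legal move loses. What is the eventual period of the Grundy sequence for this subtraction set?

7

n :  0  1  2  3  4  5  6  7  8  9 10 11 12 13 14 15 16
G :  0  1  0  1  0  1  2  0  1  0  1  0  1  2  0  1  0
G(n+7) = G(n) holds for n = 0,…,7 (a full window of length max(S) = 8), so the sequence is purely periodic with period 7.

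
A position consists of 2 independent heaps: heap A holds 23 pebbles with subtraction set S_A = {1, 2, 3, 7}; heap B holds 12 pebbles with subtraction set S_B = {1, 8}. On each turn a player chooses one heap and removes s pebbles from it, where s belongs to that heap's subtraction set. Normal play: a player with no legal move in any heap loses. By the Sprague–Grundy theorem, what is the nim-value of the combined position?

2

Heap A, S = {1, 2, 3, 7}:
G(0) = 0
G(1) = mex{0} = 1
G(2) = mex{1,0} = 2
G(3) = mex{2,1,0} = 3
G(4) = mex{3,2,1} = 0
G(5) = mex{0,3,2} = 1
G(6) = mex{1,0,3} = 2
G(7) = mex{2,1,0,0} = 3
G(8) = mex{3,2,1,1} = 0
G(9) = mex{0,3,2,2} = 1
G(10) = mex{1,0,3,3} = 2
G(11) = mex{2,1,0,0} = 3
G(12) = mex{3,2,1,1} = 0
G(13) = mex{0,3,2,2} = 1
G(14) = mex{1,0,3,3} = 2
G(15) = mex{2,1,0,0} = 3
G(16) = mex{3,2,1,1} = 0
G(17) = mex{0,3,2,2} = 1
G(18) = mex{1,0,3,3} = 2
G(19) = mex{2,1,0,0} = 3
G(20) = mex{3,2,1,1} = 0
G(21) = mex{0,3,2,2} = 1
G(22) = mex{1,0,3,3} = 2
G(23) = mex{2,1,0,0} = 3
G_A(23) = 3.
Heap B, S = {1, 8}:
G(0) = 0
G(1) = mex{0} = 1
G(2) = mex{1} = 0
G(3) = mex{0} = 1
G(4) = mex{1} = 0
G(5) = mex{0} = 1
G(6) = mex{1} = 0
G(7) = mex{0} = 1
G(8) = mex{1,0} = 2
G(9) = mex{2,1} = 0
G(10) = mex{0,0} = 1
G(11) = mex{1,1} = 0
G(12) = mex{0,0} = 1
G_B(12) = 1.
Combined Grundy value = 3 ⊕ 1 = 2.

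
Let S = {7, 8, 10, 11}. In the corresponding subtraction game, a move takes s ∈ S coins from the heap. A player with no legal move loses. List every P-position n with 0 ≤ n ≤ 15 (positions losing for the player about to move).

0, 1, 2, 3, 4, 5, 6

n :  0  1  2  3  4  5  6  7  8  9 10 11 12 13 14 15
G :  0  0  0  0  0  0  0  1  1  1  1  1  1  1  2  2
P-positions are exactly the n with G(n) = 0.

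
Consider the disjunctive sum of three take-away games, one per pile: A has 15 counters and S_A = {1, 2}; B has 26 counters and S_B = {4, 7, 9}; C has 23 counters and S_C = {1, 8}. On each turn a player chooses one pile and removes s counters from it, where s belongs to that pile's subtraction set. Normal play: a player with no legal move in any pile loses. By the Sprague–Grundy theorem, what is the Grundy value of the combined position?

1

Pile A, S = {1, 2}:
G(0) = 0
G(1) = mex{0} = 1
G(2) = mex{1,0} = 2
G(3) = mex{2,1} = 0
G(4) = mex{0,2} = 1
G(5) = mex{1,0} = 2
G(6) = mex{2,1} = 0
G(7) = mex{0,2} = 1
G(8) = mex{1,0} = 2
G(9) = mex{2,1} = 0
G(10) = mex{0,2} = 1
G(11) = mex{1,0} = 2
G(12) = mex{2,1} = 0
G(13) = mex{0,2} = 1
G(14) = mex{1,0} = 2
G(15) = mex{2,1} = 0
G_A(15) = 0.
Pile B, S = {4, 7, 9}:
n :  0  1  2  3  4  5  6  7  8  9 10 11 12 13 14 15 16 17 18 19 20 21 22 23 24 25 26
G :  0  0  0  0  1  1  1  1  2  2  2  2  3  0  0  0  0  1  1  1  1  2  2  2  2  3  0
G_B(26) = 0.
Pile C, S = {1, 8}:
n :  0  1  2  3  4  5  6  7  8  9 10 11 12 13 14 15 16 17 18 19 20 21 22 23
G :  0  1  0  1  0  1  0  1  2  0  1  0  1  0  1  0  1  2  0  1  0  1  0  1
G_C(23) = 1.
Combined Grundy value = 0 ⊕ 0 ⊕ 1 = 1.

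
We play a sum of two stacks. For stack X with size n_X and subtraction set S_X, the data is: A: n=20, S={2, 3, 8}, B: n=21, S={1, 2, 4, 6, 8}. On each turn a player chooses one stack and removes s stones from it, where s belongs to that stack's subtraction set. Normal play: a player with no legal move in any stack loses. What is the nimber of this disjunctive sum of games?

1

Stack A, S = {2, 3, 8}:
G(0) = 0
G(1) = mex{} = 0
G(2) = mex{0} = 1
G(3) = mex{0,0} = 1
G(4) = mex{1,0} = 2
G(5) = mex{1,1} = 0
G(6) = mex{2,1} = 0
G(7) = mex{0,2} = 1
G(8) = mex{0,0,0} = 1
G(9) = mex{1,0,0} = 2
G(10) = mex{1,1,1} = 0
G(11) = mex{2,1,1} = 0
G(12) = mex{0,2,2} = 1
G(13) = mex{0,0,0} = 1
G(14) = mex{1,0,0} = 2
G(15) = mex{1,1,1} = 0
G(16) = mex{2,1,1} = 0
G(17) = mex{0,2,2} = 1
G(18) = mex{0,0,0} = 1
G(19) = mex{1,0,0} = 2
G(20) = mex{1,1,1} = 0
G_A(20) = 0.
Stack B, S = {1, 2, 4, 6, 8}:
G(0) = 0
G(1) = mex{0} = 1
G(2) = mex{1,0} = 2
G(3) = mex{2,1} = 0
G(4) = mex{0,2,0} = 1
G(5) = mex{1,0,1} = 2
G(6) = mex{2,1,2,0} = 3
G(7) = mex{3,2,0,1} = 4
G(8) = mex{4,3,1,2,0} = 5
G(9) = mex{5,4,2,0,1} = 3
G(10) = mex{3,5,3,1,2} = 0
G(11) = mex{0,3,4,2,0} = 1
G(12) = mex{1,0,5,3,1} = 2
G(13) = mex{2,1,3,4,2} = 0
G(14) = mex{0,2,0,5,3} = 1
G(15) = mex{1,0,1,3,4} = 2
G(16) = mex{2,1,2,0,5} = 3
G(17) = mex{3,2,0,1,3} = 4
G(18) = mex{4,3,1,2,0} = 5
G(19) = mex{5,4,2,0,1} = 3
G(20) = mex{3,5,3,1,2} = 0
G(21) = mex{0,3,4,2,0} = 1
G_B(21) = 1.
Combined Grundy value = 0 ⊕ 1 = 1.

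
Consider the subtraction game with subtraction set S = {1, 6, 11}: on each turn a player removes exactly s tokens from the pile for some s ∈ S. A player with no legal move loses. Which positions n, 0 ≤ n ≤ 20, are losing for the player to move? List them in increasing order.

0, 2, 4, 7, 9, 12, 14, 16, 19

n :  0  1  2  3  4  5  6  7  8  9 10 11 12 13 14 15 16 17 18 19 20
G :  0  1  0  1  0  1  2  0  1  0  1  2  0  1  0  1  0  1  2  0  1
P-positions are exactly the n with G(n) = 0.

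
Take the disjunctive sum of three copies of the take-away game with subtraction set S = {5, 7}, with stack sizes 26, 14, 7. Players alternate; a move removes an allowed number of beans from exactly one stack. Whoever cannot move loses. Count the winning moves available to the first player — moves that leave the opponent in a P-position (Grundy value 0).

6

All stacks use S = {5, 7}:
n :  0  1  2  3  4  5  6  7  8  9 10 11 12 13 14 15 16 17 18 19 20 21 22 23 24 25 26
G :  0  0  0  0  0  1  1  1  1  1  2  2  0  0  0  0  0  1  1  1  1  1  2  2  0  0  0
Stack A: G(26) = 0.
Stack B: G(14) = 0.
Stack C: G(7) = 1.
Combined Grundy value = 0 ⊕ 0 ⊕ 1 = 1.
A winning move leaves total XOR = 0, i.e. changes one component's Grundy value g to g ⊕ X where X is the current total.
Stack A: need g' = 0⊕1 = 1. Options: 26−5→G=1, 26−7→G=1. Hits: 2.
Stack B: need g' = 0⊕1 = 1. Options: 14−5→G=1, 14−7→G=1. Hits: 2.
Stack C: need g' = 1⊕1 = 0. Options: 7−5→G=0, 7−7→G=0. Hits: 2.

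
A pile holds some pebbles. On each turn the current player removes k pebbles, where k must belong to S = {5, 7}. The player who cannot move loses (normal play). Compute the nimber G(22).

G(0) = 0
G(1) = mex{} = 0
G(2) = mex{} = 0
G(3) = mex{} = 0
G(4) = mex{} = 0
G(5) = mex{0} = 1
G(6) = mex{0} = 1
G(7) = mex{0,0} = 1
G(8) = mex{0,0} = 1
G(9) = mex{0,0} = 1
G(10) = mex{1,0} = 2
G(11) = mex{1,0} = 2
G(12) = mex{1,1} = 0
G(13) = mex{1,1} = 0
G(14) = mex{1,1} = 0
G(15) = mex{2,1} = 0
G(16) = mex{2,1} = 0
G(17) = mex{0,2} = 1
G(18) = mex{0,2} = 1
G(19) = mex{0,0} = 1
G(20) = mex{0,0} = 1
G(21) = mex{0,0} = 1
G(22) = mex{1,0} = 2

2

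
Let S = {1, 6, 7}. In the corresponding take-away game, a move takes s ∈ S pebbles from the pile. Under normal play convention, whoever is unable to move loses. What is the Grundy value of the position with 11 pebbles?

G(0) = 0
G(1) = mex{0} = 1
G(2) = mex{1} = 0
G(3) = mex{0} = 1
G(4) = mex{1} = 0
G(5) = mex{0} = 1
G(6) = mex{1,0} = 2
G(7) = mex{2,1,0} = 3
G(8) = mex{3,0,1} = 2
G(9) = mex{2,1,0} = 3
G(10) = mex{3,0,1} = 2
G(11) = mex{2,1,0} = 3

3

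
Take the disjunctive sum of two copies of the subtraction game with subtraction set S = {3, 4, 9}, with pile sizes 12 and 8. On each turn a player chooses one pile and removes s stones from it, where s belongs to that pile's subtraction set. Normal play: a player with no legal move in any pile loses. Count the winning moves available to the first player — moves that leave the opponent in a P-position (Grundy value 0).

All piles use S = {3, 4, 9}:
G(0) = 0
G(1) = mex{} = 0
G(2) = mex{} = 0
G(3) = mex{0} = 1
G(4) = mex{0,0} = 1
G(5) = mex{0,0} = 1
G(6) = mex{1,0} = 2
G(7) = mex{1,1} = 0
G(8) = mex{1,1} = 0
G(9) = mex{2,1,0} = 3
G(10) = mex{0,2,0} = 1
G(11) = mex{0,0,0} = 1
G(12) = mex{3,0,1} = 2
Pile A: G(12) = 2.
Pile B: G(8) = 0.
Combined Grundy value = 2 ⊕ 0 = 2.
A winning move leaves total XOR = 0, i.e. changes one component's Grundy value g to g ⊕ X where X is the current total.
Pile A: need g' = 2⊕2 = 0. Options: 12−3→G=3, 12−4→G=0, 12−9→G=1. Hits: 1.
Pile B: need g' = 0⊕2 = 2. Options: 8−3→G=1, 8−4→G=1. Hits: 0.

1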